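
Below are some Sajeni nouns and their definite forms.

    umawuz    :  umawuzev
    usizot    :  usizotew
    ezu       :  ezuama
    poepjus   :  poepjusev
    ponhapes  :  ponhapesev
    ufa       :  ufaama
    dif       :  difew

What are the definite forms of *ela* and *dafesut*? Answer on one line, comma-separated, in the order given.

The alternation tracks the final sound of the stem — -ev when the stem ends in a sibilant (*umawuz*, *poepjus*, *ponhapes*); -ew when the stem ends in a non-sibilant consonant (*usizot*, *dif*); -ama when the stem ends in a vowel (*ezu*, *ufa*).
Since the final sound of *ela* is /a/ (a vowel), it takes -ama, giving *elaama*.
Since the final sound of *dafesut* is /t/ (a non-sibilant consonant), it takes -ew, giving *dafesutew*.

elaama, dafesutew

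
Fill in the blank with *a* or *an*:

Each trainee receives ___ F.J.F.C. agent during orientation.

an

The indefinite article is chosen by the initial *sound* of the following word, not its spelling.
The initialism *F.J.F.C.* is read letter by letter; the first letter, F, is pronounced /ɛf/, which begins with a vowel sound.
So the article is *an*: Each trainee receives an F.J.F.C. agent during orientation.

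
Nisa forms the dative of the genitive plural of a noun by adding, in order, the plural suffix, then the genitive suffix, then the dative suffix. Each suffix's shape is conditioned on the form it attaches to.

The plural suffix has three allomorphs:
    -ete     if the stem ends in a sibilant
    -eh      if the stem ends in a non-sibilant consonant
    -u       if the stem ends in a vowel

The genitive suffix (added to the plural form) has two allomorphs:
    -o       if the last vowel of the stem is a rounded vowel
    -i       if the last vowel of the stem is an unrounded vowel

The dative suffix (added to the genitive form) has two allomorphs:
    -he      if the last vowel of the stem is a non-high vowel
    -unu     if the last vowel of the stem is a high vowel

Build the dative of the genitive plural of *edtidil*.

edtidilehiunu

The final sound of *edtidil* is /l/, which is a non-sibilant consonant, so the plural suffix is -eh, giving *edtidileh*.
The plural form *edtidileh* — last vowel /e/ (an unrounded vowel) → -i → *edtidilehi*.
Since the last vowel of the genitive form *edtidilehi* is /i/ (a high vowel), it takes -unu, giving *edtidilehiunu*.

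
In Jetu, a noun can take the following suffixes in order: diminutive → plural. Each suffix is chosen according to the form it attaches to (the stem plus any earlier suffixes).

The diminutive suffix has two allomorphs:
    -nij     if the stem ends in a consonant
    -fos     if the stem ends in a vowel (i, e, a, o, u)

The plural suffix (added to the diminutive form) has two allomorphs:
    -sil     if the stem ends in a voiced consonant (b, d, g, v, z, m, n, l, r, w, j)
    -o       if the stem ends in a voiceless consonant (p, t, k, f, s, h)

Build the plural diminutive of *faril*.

*faril* — final sound /l/ (a consonant) → -nij → *farilnij*.
The diminutive form *farilnij*: final consonant = /j/, voiced → -sil → *farilnijsil*.

farilnijsil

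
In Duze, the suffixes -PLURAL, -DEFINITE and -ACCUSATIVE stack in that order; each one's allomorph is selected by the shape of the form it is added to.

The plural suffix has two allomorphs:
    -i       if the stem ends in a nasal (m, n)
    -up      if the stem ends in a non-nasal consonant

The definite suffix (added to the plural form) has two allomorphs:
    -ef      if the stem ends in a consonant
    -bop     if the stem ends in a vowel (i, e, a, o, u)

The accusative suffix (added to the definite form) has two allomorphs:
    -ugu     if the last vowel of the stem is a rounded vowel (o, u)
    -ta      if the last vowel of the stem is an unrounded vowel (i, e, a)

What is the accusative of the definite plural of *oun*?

ounibopugu

The final consonant of *oun* is /n/, which is a nasal, so the plural suffix is -i, giving *ouni*.
Since the final sound of the plural form *ouni* is /i/ (a vowel), it takes -bop, giving *ounibop*.
The definite form *ounibop* — last vowel /o/ (a rounded vowel) → -ugu → *ounibopugu*.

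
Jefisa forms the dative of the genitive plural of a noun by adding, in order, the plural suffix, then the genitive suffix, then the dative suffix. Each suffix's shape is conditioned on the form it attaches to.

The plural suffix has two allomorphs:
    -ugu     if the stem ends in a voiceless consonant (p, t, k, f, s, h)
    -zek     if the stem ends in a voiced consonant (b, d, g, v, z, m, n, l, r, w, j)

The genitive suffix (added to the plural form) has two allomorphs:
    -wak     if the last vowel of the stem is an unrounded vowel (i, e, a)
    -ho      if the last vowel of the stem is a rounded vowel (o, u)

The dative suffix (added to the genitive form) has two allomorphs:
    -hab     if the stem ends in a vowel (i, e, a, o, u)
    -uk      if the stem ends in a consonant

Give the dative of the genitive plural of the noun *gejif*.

Since the final consonant of *gejif* is /f/ (voiceless), it takes -ugu, giving *gejifugu*.
The plural form *gejifugu*: last vowel = /u/, a rounded vowel → -ho → *gejifuguho*.
The final sound of the genitive form *gejifuguho* is /o/, which is a vowel, so the dative suffix is -hab, giving *gejifuguhohab*.

gejifuguhohab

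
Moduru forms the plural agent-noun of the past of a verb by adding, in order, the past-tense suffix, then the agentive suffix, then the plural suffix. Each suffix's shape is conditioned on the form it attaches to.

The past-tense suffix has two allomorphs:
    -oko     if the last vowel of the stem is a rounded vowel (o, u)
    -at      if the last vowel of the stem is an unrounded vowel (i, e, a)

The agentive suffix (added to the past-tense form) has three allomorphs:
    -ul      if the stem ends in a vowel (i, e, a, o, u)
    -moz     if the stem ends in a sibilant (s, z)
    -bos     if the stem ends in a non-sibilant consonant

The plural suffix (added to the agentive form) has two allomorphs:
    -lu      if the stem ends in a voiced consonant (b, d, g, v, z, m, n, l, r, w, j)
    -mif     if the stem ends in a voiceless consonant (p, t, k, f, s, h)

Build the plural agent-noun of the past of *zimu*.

zimuokoullu

*zimu* — last vowel /u/ (a rounded vowel) → -oko → *zimuoko*.
The past-tense form *zimuoko* — final sound /o/ (a vowel) → -ul → *zimuokoul*.
Since the final consonant of the agentive form *zimuokoul* is /l/ (voiced), it takes -lu, giving *zimuokoullu*.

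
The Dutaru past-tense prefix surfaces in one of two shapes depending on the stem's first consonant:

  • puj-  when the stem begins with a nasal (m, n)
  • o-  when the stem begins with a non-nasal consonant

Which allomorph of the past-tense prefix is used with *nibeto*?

The first consonant of *nibeto* is /n/, which is a nasal, so the prefix is puj-.

puj-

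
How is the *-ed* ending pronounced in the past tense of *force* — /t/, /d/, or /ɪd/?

The stem *force* ends in a voiceless consonant other than /t/.
The -ed suffix is realized as /ɪd/ after /t, d/; as /t/ after other voiceless consonants; and as /d/ after other voiced sounds.
So -ed on *force* is pronounced /t/.

/t/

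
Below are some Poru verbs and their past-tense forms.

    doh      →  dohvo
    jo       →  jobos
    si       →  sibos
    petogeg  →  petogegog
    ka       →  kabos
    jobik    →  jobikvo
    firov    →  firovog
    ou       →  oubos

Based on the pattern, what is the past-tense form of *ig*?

Looking at the final sound of each stem: -vo when the stem ends in a voiceless consonant (*doh*, *jobik*); -og when the stem ends in a voiced consonant (*petogeg*, *firov*); -bos when the stem ends in a vowel (*jo*, *si*, *ka*, *ou*).
*ig* — final sound /g/ (a voiced consonant) → -og → *igog*.

igog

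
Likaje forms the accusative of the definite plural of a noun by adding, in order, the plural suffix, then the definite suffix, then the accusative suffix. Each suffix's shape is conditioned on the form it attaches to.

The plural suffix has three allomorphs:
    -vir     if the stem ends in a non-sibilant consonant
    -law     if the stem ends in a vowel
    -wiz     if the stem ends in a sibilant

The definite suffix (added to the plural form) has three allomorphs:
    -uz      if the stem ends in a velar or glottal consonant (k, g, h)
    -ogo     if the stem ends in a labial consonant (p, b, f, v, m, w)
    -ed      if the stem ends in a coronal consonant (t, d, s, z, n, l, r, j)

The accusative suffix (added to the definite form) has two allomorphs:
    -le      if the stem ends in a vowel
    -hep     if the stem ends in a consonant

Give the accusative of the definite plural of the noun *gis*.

giswizedhep

*gis* — final sound /s/ (a sibilant) → -wiz → *giswiz*.
The final consonant of the plural form *giswiz* is /z/, which is coronal, so the definite suffix is -ed, giving *giswized*.
The definite form *giswized*: final sound = /d/, a consonant → -hep → *giswizedhep*.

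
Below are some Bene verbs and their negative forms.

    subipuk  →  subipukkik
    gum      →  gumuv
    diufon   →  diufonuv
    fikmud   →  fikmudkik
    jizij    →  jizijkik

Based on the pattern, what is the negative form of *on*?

onuv

The suffix is conditioned by the final consonant: -uv when the stem ends in a nasal (*gum*, *diufon*); -kik when the stem ends in a non-nasal consonant (*subipuk*, *fikmud*, *jizij*).
*on* — final consonant /n/ (a nasal) → -uv → *onuv*.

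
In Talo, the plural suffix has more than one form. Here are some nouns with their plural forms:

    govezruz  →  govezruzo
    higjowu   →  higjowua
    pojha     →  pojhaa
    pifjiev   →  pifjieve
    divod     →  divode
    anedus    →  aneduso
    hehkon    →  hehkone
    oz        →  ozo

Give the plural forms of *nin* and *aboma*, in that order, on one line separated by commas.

nine, abomaa

The pattern is sibilance of the final sound: -o when the stem ends in a sibilant (*govezruz*, *anedus*, *oz*); -e when the stem ends in a non-sibilant consonant (*pifjiev*, *divod*, *hehkon*); -a when the stem ends in a vowel (*higjowu*, *pojha*).
The final sound of *nin* is /n/, which is a non-sibilant consonant, so the suffix is -e, giving *nine*.
The final sound of *aboma* is /a/, which is a vowel, so the suffix is -a, giving *abomaa*.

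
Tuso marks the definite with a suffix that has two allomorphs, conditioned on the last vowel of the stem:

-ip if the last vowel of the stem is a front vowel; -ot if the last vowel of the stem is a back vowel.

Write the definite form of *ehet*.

ehetip

*ehet* — last vowel /e/ (a front vowel) → -ip → *ehetip*.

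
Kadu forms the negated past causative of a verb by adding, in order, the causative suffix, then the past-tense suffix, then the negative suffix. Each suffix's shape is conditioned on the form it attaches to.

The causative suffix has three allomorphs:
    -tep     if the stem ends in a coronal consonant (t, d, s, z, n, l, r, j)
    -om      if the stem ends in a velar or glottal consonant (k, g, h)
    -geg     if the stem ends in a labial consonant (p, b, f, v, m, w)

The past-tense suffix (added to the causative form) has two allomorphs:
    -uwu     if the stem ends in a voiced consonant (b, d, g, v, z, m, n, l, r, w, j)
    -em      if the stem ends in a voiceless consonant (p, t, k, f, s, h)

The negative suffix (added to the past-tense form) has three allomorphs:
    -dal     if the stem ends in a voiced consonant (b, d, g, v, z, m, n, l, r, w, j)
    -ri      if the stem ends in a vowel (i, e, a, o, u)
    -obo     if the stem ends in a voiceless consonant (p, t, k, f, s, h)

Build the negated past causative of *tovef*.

tovefgeguwuri

*tovef* — final consonant /f/ (labial) → -geg → *tovefgeg*.
Since the final consonant of the causative form *tovefgeg* is /g/ (voiced), it takes -uwu, giving *tovefgeguwu*.
Since the final sound of the past-tense form *tovefgeguwu* is /u/ (a vowel), it takes -ri, giving *tovefgeguwuri*.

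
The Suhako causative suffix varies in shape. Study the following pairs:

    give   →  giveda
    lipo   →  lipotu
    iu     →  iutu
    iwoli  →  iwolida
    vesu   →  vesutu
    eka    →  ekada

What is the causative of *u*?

Looking at the last vowel of each stem: -tu when the last vowel of the stem is a rounded vowel (*lipo*, *iu*, *vesu*); -da when the last vowel of the stem is an unrounded vowel (*give*, *iwoli*, *eka*).
Since the last vowel of *u* is /u/ (a rounded vowel), it takes -tu, giving *utu*.

utu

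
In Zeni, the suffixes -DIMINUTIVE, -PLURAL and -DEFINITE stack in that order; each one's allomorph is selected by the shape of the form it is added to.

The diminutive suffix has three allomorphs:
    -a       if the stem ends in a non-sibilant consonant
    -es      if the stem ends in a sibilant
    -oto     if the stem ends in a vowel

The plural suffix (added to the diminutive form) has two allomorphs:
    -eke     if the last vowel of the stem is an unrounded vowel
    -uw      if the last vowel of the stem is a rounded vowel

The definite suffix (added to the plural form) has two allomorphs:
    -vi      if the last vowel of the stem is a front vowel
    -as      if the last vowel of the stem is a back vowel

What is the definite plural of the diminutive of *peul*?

peulaekevi

*peul*: final sound = /l/, a non-sibilant consonant → -a → *peula*.
Since the last vowel of the diminutive form *peula* is /a/ (an unrounded vowel), it takes -eke, giving *peulaeke*.
The last vowel of the plural form *peulaeke* is /e/, which is a front vowel, so the definite suffix is -vi, giving *peulaekevi*.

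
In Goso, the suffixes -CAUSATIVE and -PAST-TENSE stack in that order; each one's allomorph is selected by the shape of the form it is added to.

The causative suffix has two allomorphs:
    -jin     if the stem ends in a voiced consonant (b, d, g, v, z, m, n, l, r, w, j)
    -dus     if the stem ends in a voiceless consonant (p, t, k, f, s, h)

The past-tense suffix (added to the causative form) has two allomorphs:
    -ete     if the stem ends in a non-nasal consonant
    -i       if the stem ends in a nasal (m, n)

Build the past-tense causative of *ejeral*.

ejeraljini

The final consonant of *ejeral* is /l/, which is voiced, so the causative suffix is -jin, giving *ejeraljin*.
Since the final consonant of the causative form *ejeraljin* is /n/ (a nasal), it takes -i, giving *ejeraljini*.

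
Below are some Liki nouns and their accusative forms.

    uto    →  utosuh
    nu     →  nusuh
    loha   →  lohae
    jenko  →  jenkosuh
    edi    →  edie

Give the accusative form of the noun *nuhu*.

nuhusuh

Looking at the last vowel of each stem: -suh when the last vowel of the stem is a rounded vowel (*uto*, *nu*, *jenko*); -e when the last vowel of the stem is an unrounded vowel (*loha*, *edi*).
*nuhu* — last vowel /u/ (a rounded vowel) → -suh → *nuhusuh*.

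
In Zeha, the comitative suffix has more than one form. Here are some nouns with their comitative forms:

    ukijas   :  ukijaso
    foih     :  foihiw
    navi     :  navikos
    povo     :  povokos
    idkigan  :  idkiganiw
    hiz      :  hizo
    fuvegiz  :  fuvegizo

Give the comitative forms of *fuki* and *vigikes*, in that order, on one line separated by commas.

fukikos, vigikeso

Looking at the final sound of each stem: -o when the stem ends in a sibilant (*ukijas*, *hiz*, *fuvegiz*); -iw when the stem ends in a non-sibilant consonant (*foih*, *idkigan*); -kos when the stem ends in a vowel (*navi*, *povo*).
*fuki*: final sound = /i/, a vowel → -kos → *fukikos*.
Since the final sound of *vigikes* is /s/ (a sibilant), it takes -o, giving *vigikeso*.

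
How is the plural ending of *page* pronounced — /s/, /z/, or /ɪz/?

/ɪz/

The stem *page* ends in a sibilant (/s, z, ʃ, ʒ, tʃ, dʒ/).
The plural suffix surfaces as /ɪz/ after sibilants, /s/ after other voiceless consonants, and /z/ after other voiced sounds.
So the plural -s on *page* is pronounced /ɪz/.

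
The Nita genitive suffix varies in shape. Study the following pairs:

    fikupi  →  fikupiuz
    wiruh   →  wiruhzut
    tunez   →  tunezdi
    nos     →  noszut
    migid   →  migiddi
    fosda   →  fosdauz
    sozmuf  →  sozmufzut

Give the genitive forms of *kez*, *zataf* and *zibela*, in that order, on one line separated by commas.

kezdi, zatafzut, zibelauz

Looking at the final sound of each stem: -zut when the stem ends in a voiceless consonant (*wiruh*, *nos*, *sozmuf*); -di when the stem ends in a voiced consonant (*tunez*, *migid*); -uz when the stem ends in a vowel (*fikupi*, *fosda*).
*kez*: final sound = /z/, a voiced consonant → -di → *kezdi*.
The final sound of *zataf* is /f/, which is a voiceless consonant, so the suffix is -zut, giving *zatafzut*.
Since the final sound of *zibela* is /a/ (a vowel), it takes -uz, giving *zibelauz*.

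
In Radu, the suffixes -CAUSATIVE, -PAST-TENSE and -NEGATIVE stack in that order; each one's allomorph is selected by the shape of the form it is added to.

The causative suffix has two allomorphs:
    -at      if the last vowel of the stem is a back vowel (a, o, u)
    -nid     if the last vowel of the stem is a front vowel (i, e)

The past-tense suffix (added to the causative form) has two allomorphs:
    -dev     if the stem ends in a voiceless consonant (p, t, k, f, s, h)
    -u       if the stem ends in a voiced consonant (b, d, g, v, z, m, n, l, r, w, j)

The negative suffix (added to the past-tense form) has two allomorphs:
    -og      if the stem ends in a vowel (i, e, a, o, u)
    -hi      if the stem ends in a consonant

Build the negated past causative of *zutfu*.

zutfuatdevhi

*zutfu*: last vowel = /u/, a back vowel → -at → *zutfuat*.
The causative form *zutfuat*: final consonant = /t/, voiceless → -dev → *zutfuatdev*.
The past-tense form *zutfuatdev*: final sound = /v/, a consonant → -hi → *zutfuatdevhi*.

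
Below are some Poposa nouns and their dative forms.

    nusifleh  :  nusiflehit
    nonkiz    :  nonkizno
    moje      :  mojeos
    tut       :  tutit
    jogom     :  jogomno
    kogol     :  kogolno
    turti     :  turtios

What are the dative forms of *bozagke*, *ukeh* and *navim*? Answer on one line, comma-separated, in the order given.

bozagkeos, ukehit, navimno

Looking at the final sound of each stem: -it when the stem ends in a voiceless consonant (*nusifleh*, *tut*); -no when the stem ends in a voiced consonant (*nonkiz*, *jogom*, *kogol*); -os when the stem ends in a vowel (*moje*, *turti*).
Since the final sound of *bozagke* is /e/ (a vowel), it takes -os, giving *bozagkeos*.
Since the final sound of *ukeh* is /h/ (a voiceless consonant), it takes -it, giving *ukehit*.
*navim*: final sound = /m/, a voiced consonant → -no → *navimno*.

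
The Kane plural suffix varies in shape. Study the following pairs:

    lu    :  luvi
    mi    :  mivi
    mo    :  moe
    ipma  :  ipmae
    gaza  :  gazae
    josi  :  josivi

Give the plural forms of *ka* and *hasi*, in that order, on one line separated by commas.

kae, hasivi

Looking at the last vowel of each stem: -vi when the last vowel of the stem is a high vowel (*lu*, *mi*, *josi*); -e when the last vowel of the stem is a non-high vowel (*mo*, *ipma*, *gaza*).
Since the last vowel of *ka* is /a/ (a non-high vowel), it takes -e, giving *kae*.
Since the last vowel of *hasi* is /i/ (a high vowel), it takes -vi, giving *hasivi*.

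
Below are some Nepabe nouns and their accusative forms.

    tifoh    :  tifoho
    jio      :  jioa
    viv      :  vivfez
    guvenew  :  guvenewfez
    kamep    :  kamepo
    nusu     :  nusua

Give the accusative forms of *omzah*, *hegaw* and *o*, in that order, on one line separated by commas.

omzaho, hegawfez, oa

Looking at the final sound of each stem: -o when the stem ends in a voiceless consonant (*tifoh*, *kamep*); -fez when the stem ends in a voiced consonant (*viv*, *guvenew*); -a when the stem ends in a vowel (*jio*, *nusu*).
Since the final sound of *omzah* is /h/ (a voiceless consonant), it takes -o, giving *omzaho*.
Since the final sound of *hegaw* is /w/ (a voiced consonant), it takes -fez, giving *hegawfez*.
The final sound of *o* is /o/, which is a vowel, so the suffix is -a, giving *oa*.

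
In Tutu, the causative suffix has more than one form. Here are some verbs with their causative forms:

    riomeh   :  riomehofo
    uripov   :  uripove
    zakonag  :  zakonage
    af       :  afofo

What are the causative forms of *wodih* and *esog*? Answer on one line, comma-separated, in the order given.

The alternation tracks the final consonant of the stem — -ofo when the stem ends in a voiceless consonant (*riomeh*, *af*); -e when the stem ends in a voiced consonant (*uripov*, *zakonag*).
Since the final consonant of *wodih* is /h/ (voiceless), it takes -ofo, giving *wodihofo*.
The final consonant of *esog* is /g/, which is voiced, so the suffix is -e, giving *esoge*.

wodihofo, esoge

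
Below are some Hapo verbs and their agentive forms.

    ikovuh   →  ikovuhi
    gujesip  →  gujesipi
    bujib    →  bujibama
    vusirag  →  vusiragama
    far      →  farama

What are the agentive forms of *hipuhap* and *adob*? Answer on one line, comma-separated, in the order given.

hipuhapi, adobama

Looking at the final consonant of each stem: -i when the stem ends in a voiceless consonant (*ikovuh*, *gujesip*); -ama when the stem ends in a voiced consonant (*bujib*, *vusirag*, *far*).
The final consonant of *hipuhap* is /p/, which is voiceless, so the suffix is -i, giving *hipuhapi*.
*adob* — final consonant /b/ (voiced) → -ama → *adobama*.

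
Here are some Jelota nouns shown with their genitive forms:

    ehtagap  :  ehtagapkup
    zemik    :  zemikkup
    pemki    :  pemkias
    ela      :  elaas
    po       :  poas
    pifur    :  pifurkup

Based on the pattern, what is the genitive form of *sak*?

sakkup

The suffix is conditioned by the final sound: -kup when the stem ends in a consonant (*ehtagap*, *zemik*, *pifur*); -as when the stem ends in a vowel (*pemki*, *ela*, *po*).
The final sound of *sak* is /k/, which is a consonant, so the suffix is -kup, giving *sakkup*.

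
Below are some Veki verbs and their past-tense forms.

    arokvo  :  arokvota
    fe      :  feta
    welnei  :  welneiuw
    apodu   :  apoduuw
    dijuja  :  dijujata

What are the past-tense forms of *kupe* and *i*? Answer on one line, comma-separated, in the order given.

Looking at the last vowel of each stem: -uw when the last vowel of the stem is a high vowel (*welnei*, *apodu*); -ta when the last vowel of the stem is a non-high vowel (*arokvo*, *fe*, *dijuja*).
Since the last vowel of *kupe* is /e/ (a non-high vowel), it takes -ta, giving *kupeta*.
Since the last vowel of *i* is /i/ (a high vowel), it takes -uw, giving *iuw*.

kupeta, iuw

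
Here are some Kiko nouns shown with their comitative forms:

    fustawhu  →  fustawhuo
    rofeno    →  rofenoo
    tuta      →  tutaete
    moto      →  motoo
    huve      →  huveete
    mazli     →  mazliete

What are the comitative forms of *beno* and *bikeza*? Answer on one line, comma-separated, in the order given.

The alternation tracks the last vowel of the stem — -o when the last vowel of the stem is a rounded vowel (*fustawhu*, *rofeno*, *moto*); -ete when the last vowel of the stem is an unrounded vowel (*tuta*, *huve*, *mazli*).
The last vowel of *beno* is /o/, which is a rounded vowel, so the suffix is -o, giving *benoo*.
*bikeza* — last vowel /a/ (an unrounded vowel) → -ete → *bikezaete*.

benoo, bikezaete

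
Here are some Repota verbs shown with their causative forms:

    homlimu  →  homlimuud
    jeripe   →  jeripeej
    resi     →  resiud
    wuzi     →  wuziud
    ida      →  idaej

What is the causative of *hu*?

The pattern is height harmony: -ud when the last vowel of the stem is a high vowel (*homlimu*, *resi*, *wuzi*); -ej when the last vowel of the stem is a non-high vowel (*jeripe*, *ida*).
Since the last vowel of *hu* is /u/ (a high vowel), it takes -ud, giving *huud*.

huud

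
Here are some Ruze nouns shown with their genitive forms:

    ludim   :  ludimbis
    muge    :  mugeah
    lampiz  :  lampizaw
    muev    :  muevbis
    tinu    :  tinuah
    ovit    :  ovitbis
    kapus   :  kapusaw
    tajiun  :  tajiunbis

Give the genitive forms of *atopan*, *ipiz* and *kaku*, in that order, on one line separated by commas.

The pattern is sibilance of the final sound: -aw when the stem ends in a sibilant (*lampiz*, *kapus*); -bis when the stem ends in a non-sibilant consonant (*ludim*, *muev*, *ovit*, *tajiun*); -ah when the stem ends in a vowel (*muge*, *tinu*).
*atopan* — final sound /n/ (a non-sibilant consonant) → -bis → *atopanbis*.
*ipiz*: final sound = /z/, a sibilant → -aw → *ipizaw*.
The final sound of *kaku* is /u/, which is a vowel, so the suffix is -ah, giving *kakuah*.

atopanbis, ipizaw, kakuah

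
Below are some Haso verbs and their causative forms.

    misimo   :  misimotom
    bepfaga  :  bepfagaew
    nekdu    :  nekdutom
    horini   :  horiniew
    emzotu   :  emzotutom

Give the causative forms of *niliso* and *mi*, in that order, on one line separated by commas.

nilisotom, miew

The alternation tracks the last vowel of the stem — -tom when the last vowel of the stem is a rounded vowel (*misimo*, *nekdu*, *emzotu*); -ew when the last vowel of the stem is an unrounded vowel (*bepfaga*, *horini*).
*niliso* — last vowel /o/ (a rounded vowel) → -tom → *nilisotom*.
*mi* — last vowel /i/ (an unrounded vowel) → -ew → *miew*.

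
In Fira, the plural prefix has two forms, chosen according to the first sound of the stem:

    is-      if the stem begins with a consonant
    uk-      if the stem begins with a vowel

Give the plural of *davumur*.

isdavumur

*davumur* — first sound /d/ (a consonant) → is- → *isdavumur*.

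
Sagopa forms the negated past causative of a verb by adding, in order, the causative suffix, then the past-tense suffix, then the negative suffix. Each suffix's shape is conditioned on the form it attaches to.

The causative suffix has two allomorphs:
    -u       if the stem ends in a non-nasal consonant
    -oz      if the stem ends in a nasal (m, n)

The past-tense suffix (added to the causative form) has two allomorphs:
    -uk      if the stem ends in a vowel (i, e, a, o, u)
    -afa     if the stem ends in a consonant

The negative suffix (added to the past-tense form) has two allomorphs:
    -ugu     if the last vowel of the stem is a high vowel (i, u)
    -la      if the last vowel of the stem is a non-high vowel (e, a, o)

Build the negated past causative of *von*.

*von* — final consonant /n/ (a nasal) → -oz → *vonoz*.
The causative form *vonoz*: final sound = /z/, a consonant → -afa → *vonozafa*.
The past-tense form *vonozafa*: last vowel = /a/, a non-high vowel → -la → *vonozafala*.

vonozafala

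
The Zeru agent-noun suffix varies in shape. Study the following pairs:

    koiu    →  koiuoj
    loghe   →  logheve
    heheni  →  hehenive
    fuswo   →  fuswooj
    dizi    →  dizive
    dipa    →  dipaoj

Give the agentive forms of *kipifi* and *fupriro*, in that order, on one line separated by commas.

The alternation tracks the last vowel of the stem — -ve when the last vowel of the stem is a front vowel (*loghe*, *heheni*, *dizi*); -oj when the last vowel of the stem is a back vowel (*koiu*, *fuswo*, *dipa*).
*kipifi* — last vowel /i/ (a front vowel) → -ve → *kipifive*.
*fupriro* — last vowel /o/ (a back vowel) → -oj → *fuprirooj*.

kipifive, fuprirooj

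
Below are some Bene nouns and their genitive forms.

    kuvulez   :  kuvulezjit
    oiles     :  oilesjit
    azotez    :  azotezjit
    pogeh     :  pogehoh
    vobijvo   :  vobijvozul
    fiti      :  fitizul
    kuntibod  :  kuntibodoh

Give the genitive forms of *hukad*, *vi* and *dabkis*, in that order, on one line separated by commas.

hukadoh, vizul, dabkisjit

The alternation tracks the final sound of the stem — -jit when the stem ends in a sibilant (*kuvulez*, *oiles*, *azotez*); -oh when the stem ends in a non-sibilant consonant (*pogeh*, *kuntibod*); -zul when the stem ends in a vowel (*vobijvo*, *fiti*).
*hukad*: final sound = /d/, a non-sibilant consonant → -oh → *hukadoh*.
*vi* — final sound /i/ (a vowel) → -zul → *vizul*.
*dabkis* — final sound /s/ (a sibilant) → -jit → *dabkisjit*.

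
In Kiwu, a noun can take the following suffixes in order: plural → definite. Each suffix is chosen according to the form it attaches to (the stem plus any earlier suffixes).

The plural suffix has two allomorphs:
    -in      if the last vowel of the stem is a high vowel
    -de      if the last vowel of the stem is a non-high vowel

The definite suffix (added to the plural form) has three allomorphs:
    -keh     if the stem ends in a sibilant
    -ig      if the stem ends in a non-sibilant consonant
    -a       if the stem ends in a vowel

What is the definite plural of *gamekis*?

*gamekis* — last vowel /i/ (a high vowel) → -in → *gamekisin*.
The final sound of the plural form *gamekisin* is /n/, which is a non-sibilant consonant, so the definite suffix is -ig, giving *gamekisinig*.

gamekisinig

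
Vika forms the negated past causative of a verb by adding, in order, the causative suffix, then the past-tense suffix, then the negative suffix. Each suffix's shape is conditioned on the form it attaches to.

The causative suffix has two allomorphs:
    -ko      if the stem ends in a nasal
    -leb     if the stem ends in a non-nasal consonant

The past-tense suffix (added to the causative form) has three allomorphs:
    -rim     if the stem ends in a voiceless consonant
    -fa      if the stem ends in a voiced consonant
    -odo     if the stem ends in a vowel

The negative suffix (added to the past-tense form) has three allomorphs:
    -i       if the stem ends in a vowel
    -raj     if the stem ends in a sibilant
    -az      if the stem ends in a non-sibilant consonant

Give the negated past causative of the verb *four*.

fourlebfai

The final consonant of *four* is /r/, which is non-nasal, so the causative suffix is -leb, giving *fourleb*.
Since the final sound of the causative form *fourleb* is /b/ (a voiced consonant), it takes -fa, giving *fourlebfa*.
The past-tense form *fourlebfa* — final sound /a/ (a vowel) → -i → *fourlebfai*.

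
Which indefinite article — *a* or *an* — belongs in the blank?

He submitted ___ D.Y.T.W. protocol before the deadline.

a

The indefinite article is chosen by the initial *sound* of the following word, not its spelling.
The initialism *D.Y.T.W.* is read letter by letter; the first letter, D, is pronounced /diː/, which begins with a consonant sound.
So the article is *a*: He submitted a D.Y.T.W. protocol before the deadline.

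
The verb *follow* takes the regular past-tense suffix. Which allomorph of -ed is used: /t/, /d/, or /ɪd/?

The stem *follow* ends in a voiced sound other than /d/.
The -ed suffix is realized as /ɪd/ after /t, d/; as /t/ after other voiceless consonants; and as /d/ after other voiced sounds.
So -ed on *follow* is pronounced /d/.

/d/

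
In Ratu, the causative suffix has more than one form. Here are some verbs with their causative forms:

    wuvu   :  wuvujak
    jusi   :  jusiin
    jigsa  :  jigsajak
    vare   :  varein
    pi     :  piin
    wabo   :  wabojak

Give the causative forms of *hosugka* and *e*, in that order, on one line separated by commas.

The suffix is conditioned by the last vowel: -in when the last vowel of the stem is a front vowel (*jusi*, *vare*, *pi*); -jak when the last vowel of the stem is a back vowel (*wuvu*, *jigsa*, *wabo*).
The last vowel of *hosugka* is /a/, which is a back vowel, so the suffix is -jak, giving *hosugkajak*.
*e*: last vowel = /e/, a front vowel → -in → *ein*.

hosugkajak, ein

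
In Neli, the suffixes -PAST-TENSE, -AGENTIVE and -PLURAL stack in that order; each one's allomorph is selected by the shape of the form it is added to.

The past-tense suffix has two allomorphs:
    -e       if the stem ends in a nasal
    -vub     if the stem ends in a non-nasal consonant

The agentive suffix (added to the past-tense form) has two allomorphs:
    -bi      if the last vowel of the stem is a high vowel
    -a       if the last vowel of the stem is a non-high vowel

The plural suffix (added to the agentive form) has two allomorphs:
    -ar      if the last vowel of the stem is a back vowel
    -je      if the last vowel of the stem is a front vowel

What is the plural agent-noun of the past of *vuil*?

vuilvubbije

*vuil* — final consonant /l/ (non-nasal) → -vub → *vuilvub*.
The past-tense form *vuilvub*: last vowel = /u/, a high vowel → -bi → *vuilvubbi*.
Since the last vowel of the agentive form *vuilvubbi* is /i/ (a front vowel), it takes -je, giving *vuilvubbije*.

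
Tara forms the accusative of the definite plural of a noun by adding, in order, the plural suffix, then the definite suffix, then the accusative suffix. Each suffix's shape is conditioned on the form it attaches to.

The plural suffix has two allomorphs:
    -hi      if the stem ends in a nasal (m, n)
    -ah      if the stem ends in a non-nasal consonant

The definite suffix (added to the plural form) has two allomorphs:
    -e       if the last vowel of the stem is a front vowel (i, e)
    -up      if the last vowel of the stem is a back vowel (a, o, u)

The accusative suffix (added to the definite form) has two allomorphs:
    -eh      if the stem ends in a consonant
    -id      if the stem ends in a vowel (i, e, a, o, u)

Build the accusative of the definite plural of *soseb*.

*soseb*: final consonant = /b/, non-nasal → -ah → *sosebah*.
The plural form *sosebah*: last vowel = /a/, a back vowel → -up → *sosebahup*.
The final sound of the definite form *sosebahup* is /p/, which is a consonant, so the accusative suffix is -eh, giving *sosebahupeh*.

sosebahupeh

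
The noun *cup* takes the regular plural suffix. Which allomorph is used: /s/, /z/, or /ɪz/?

The stem *cup* ends in a voiceless non-sibilant consonant.
The plural suffix surfaces as /ɪz/ after sibilants, /s/ after other voiceless consonants, and /z/ after other voiced sounds.
So the plural -s on *cup* is pronounced /s/.

/s/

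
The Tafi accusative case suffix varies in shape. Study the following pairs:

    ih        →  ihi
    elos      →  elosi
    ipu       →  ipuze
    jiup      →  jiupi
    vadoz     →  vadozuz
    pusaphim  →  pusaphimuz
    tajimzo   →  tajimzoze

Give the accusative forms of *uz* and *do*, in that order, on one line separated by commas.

Looking at the final sound of each stem: -i when the stem ends in a voiceless consonant (*ih*, *elos*, *jiup*); -uz when the stem ends in a voiced consonant (*vadoz*, *pusaphim*); -ze when the stem ends in a vowel (*ipu*, *tajimzo*).
Since the final sound of *uz* is /z/ (a voiced consonant), it takes -uz, giving *uzuz*.
*do* — final sound /o/ (a vowel) → -ze → *doze*.

uzuz, doze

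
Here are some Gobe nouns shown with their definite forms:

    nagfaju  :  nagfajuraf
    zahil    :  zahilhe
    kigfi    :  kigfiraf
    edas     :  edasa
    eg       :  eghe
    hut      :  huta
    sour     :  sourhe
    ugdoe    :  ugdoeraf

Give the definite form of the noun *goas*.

goasa

The alternation tracks the final sound of the stem — -a when the stem ends in a voiceless consonant (*edas*, *hut*); -he when the stem ends in a voiced consonant (*zahil*, *eg*, *sour*); -raf when the stem ends in a vowel (*nagfaju*, *kigfi*, *ugdoe*).
*goas*: final sound = /s/, a voiceless consonant → -a → *goasa*.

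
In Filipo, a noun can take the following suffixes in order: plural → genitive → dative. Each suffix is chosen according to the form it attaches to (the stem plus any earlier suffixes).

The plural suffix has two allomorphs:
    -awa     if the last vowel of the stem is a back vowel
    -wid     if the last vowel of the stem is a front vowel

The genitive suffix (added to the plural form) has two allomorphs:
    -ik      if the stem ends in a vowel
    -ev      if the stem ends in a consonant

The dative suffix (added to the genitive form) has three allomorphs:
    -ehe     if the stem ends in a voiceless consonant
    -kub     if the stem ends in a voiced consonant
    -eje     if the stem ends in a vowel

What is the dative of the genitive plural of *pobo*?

Since the last vowel of *pobo* is /o/ (a back vowel), it takes -awa, giving *poboawa*.
The plural form *poboawa* — final sound /a/ (a vowel) → -ik → *poboawaik*.
The final sound of the genitive form *poboawaik* is /k/, which is a voiceless consonant, so the dative suffix is -ehe, giving *poboawaikehe*.

poboawaikehe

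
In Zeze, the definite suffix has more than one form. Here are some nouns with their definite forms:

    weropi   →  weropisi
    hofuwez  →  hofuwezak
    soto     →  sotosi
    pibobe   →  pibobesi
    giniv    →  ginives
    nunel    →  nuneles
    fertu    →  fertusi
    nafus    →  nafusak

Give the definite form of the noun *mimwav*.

The suffix is conditioned by the final sound: -ak when the stem ends in a sibilant (*hofuwez*, *nafus*); -es when the stem ends in a non-sibilant consonant (*giniv*, *nunel*); -si when the stem ends in a vowel (*weropi*, *soto*, *pibobe*, *fertu*).
*mimwav*: final sound = /v/, a non-sibilant consonant → -es → *mimwaves*.

mimwaves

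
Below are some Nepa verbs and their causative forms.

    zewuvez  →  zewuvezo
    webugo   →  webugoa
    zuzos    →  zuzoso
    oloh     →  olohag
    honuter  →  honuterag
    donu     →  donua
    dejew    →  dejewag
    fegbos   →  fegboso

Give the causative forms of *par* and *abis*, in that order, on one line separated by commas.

parag, abiso

Looking at the final sound of each stem: -o when the stem ends in a sibilant (*zewuvez*, *zuzos*, *fegbos*); -ag when the stem ends in a non-sibilant consonant (*oloh*, *honuter*, *dejew*); -a when the stem ends in a vowel (*webugo*, *donu*).
*par* — final sound /r/ (a non-sibilant consonant) → -ag → *parag*.
*abis* — final sound /s/ (a sibilant) → -o → *abiso*.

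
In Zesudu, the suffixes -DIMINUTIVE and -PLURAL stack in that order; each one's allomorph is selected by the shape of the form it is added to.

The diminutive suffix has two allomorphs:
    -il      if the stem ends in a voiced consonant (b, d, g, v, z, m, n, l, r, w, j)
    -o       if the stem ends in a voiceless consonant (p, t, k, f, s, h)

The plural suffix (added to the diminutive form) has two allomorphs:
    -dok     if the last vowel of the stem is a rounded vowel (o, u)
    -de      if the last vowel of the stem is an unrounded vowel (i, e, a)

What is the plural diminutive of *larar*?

*larar*: final consonant = /r/, voiced → -il → *lararil*.
The diminutive form *lararil*: last vowel = /i/, an unrounded vowel → -de → *lararilde*.

lararilde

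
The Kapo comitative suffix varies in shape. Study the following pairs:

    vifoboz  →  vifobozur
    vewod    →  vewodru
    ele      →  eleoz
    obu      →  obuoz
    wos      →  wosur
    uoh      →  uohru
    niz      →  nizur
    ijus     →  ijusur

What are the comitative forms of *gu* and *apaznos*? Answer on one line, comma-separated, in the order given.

guoz, apaznosur

The alternation tracks the final sound of the stem — -ur when the stem ends in a sibilant (*vifoboz*, *wos*, *niz*, *ijus*); -ru when the stem ends in a non-sibilant consonant (*vewod*, *uoh*); -oz when the stem ends in a vowel (*ele*, *obu*).
The final sound of *gu* is /u/, which is a vowel, so the suffix is -oz, giving *guoz*.
The final sound of *apaznos* is /s/, which is a sibilant, so the suffix is -ur, giving *apaznosur*.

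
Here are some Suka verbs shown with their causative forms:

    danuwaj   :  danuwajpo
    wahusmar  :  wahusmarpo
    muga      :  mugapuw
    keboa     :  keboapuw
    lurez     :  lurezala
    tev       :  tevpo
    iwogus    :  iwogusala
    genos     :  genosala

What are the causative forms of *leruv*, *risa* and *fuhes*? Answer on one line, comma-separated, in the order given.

leruvpo, risapuw, fuhesala

The pattern is sibilance of the final sound: -ala when the stem ends in a sibilant (*lurez*, *iwogus*, *genos*); -po when the stem ends in a non-sibilant consonant (*danuwaj*, *wahusmar*, *tev*); -puw when the stem ends in a vowel (*muga*, *keboa*).
*leruv*: final sound = /v/, a non-sibilant consonant → -po → *leruvpo*.
*risa* — final sound /a/ (a vowel) → -puw → *risapuw*.
*fuhes* — final sound /s/ (a sibilant) → -ala → *fuhesala*.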